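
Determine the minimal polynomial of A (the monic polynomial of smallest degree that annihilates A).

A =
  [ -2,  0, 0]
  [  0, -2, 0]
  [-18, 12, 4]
x^2 - 2*x - 8

The characteristic polynomial is χ_A(x) = (x - 4)*(x + 2)^2, so the eigenvalues are known. The minimal polynomial is
  m_A(x) = Π_λ (x − λ)^{k_λ}
where k_λ is the size of the *largest* Jordan block for λ (equivalently, the smallest k with (A − λI)^k v = 0 for every generalised eigenvector v of λ).

  λ = -2: largest Jordan block has size 1, contributing (x + 2)
  λ = 4: largest Jordan block has size 1, contributing (x − 4)

So m_A(x) = (x - 4)*(x + 2) = x^2 - 2*x - 8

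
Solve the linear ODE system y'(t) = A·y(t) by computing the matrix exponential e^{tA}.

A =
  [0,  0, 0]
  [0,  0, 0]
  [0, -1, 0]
e^{tA} =
  [1, 0, 0]
  [0, 1, 0]
  [0, -t, 1]

Strategy: write A = P · J · P⁻¹ where J is a Jordan canonical form, so e^{tA} = P · e^{tJ} · P⁻¹, and e^{tJ} can be computed block-by-block.

A has Jordan form
J =
  [0, 1, 0]
  [0, 0, 0]
  [0, 0, 0]
(up to reordering of blocks).

Per-block formulas:
  For a 2×2 Jordan block J_2(0): exp(t · J_2(0)) = e^(0t)·(I + t·N), where N is the 2×2 nilpotent shift.
  For a 1×1 block at λ = 0: exp(t · [0]) = [e^(0t)].

After assembling e^{tJ} and conjugating by P, we get:

e^{tA} =
  [1, 0, 0]
  [0, 1, 0]
  [0, -t, 1]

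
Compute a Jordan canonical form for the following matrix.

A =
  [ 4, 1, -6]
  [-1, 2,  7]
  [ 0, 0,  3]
J_3(3)

The characteristic polynomial is
  det(x·I − A) = x^3 - 9*x^2 + 27*x - 27 = (x - 3)^3

Eigenvalues and multiplicities (the geometric multiplicity of λ is n − rank(A − λI), which equals the number of Jordan blocks for λ):
  λ = 3: algebraic multiplicity = 3, geometric multiplicity = 1

Determining the block sizes for each eigenvalue:
  λ = 3: one block (gm = 1), so the single block has size am = 3 → block sizes [3]

Assembling the blocks gives a Jordan form
J =
  [3, 1, 0]
  [0, 3, 1]
  [0, 0, 3]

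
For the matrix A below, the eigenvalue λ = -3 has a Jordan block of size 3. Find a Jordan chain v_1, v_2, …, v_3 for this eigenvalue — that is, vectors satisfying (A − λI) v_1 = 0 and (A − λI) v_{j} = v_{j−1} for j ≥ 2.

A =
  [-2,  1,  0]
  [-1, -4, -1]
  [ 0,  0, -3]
A Jordan chain for λ = -3 of length 3:
v_1 = (-1, 1, 0)ᵀ
v_2 = (0, -1, 0)ᵀ
v_3 = (0, 0, 1)ᵀ

Let N = A − (-3)·I. We want v_3 with N^3 v_3 = 0 but N^2 v_3 ≠ 0; then v_{j-1} := N · v_j for j = 3, …, 2.

Pick v_3 = (0, 0, 1)ᵀ.
Then v_2 = N · v_3 = (0, -1, 0)ᵀ.
Then v_1 = N · v_2 = (-1, 1, 0)ᵀ.

Sanity check: (A − (-3)·I) v_1 = (0, 0, 0)ᵀ = 0. ✓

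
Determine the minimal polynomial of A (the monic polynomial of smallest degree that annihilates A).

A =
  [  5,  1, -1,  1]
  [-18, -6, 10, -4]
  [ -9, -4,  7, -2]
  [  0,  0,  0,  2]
x^3 - 6*x^2 + 12*x - 8

The characteristic polynomial is χ_A(x) = (x - 2)^4, so the eigenvalues are known. The minimal polynomial is
  m_A(x) = Π_λ (x − λ)^{k_λ}
where k_λ is the size of the *largest* Jordan block for λ (equivalently, the smallest k with (A − λI)^k v = 0 for every generalised eigenvector v of λ).

  λ = 2: largest Jordan block has size 3, contributing (x − 2)^3

So m_A(x) = (x - 2)^3 = x^3 - 6*x^2 + 12*x - 8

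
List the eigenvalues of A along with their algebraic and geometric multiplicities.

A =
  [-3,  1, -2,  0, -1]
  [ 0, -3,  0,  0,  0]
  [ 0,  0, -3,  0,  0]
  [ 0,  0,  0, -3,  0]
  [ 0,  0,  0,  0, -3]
λ = -3: alg = 5, geom = 4

Step 1 — factor the characteristic polynomial to read off the algebraic multiplicities:
  χ_A(x) = (x + 3)^5

Step 2 — compute geometric multiplicities via the rank-nullity identity g(λ) = n − rank(A − λI):
  rank(A − (-3)·I) = 1, so dim ker(A − (-3)·I) = n − 1 = 4

Summary:
  λ = -3: algebraic multiplicity = 5, geometric multiplicity = 4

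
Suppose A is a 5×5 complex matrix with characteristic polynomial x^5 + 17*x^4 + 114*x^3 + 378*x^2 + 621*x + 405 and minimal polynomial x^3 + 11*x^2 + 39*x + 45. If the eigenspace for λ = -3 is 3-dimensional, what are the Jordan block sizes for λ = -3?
Block sizes for λ = -3: [2, 1, 1]

Step 1 — from the characteristic polynomial, algebraic multiplicity of λ = -3 is 4. From dim ker(A − (-3)·I) = 3, there are exactly 3 Jordan blocks for λ = -3.
Step 2 — from the minimal polynomial, the factor (x + 3)^2 tells us the largest block for λ = -3 has size 2.
Step 3 — with total size 4, 3 blocks, and largest block 2, the block sizes (in nonincreasing order) are [2, 1, 1].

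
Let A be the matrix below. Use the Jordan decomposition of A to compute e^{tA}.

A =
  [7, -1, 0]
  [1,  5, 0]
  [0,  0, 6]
e^{tA} =
  [t*exp(6*t) + exp(6*t), -t*exp(6*t), 0]
  [t*exp(6*t), -t*exp(6*t) + exp(6*t), 0]
  [0, 0, exp(6*t)]

Strategy: write A = P · J · P⁻¹ where J is a Jordan canonical form, so e^{tA} = P · e^{tJ} · P⁻¹, and e^{tJ} can be computed block-by-block.

A has Jordan form
J =
  [6, 1, 0]
  [0, 6, 0]
  [0, 0, 6]
(up to reordering of blocks).

Per-block formulas:
  For a 1×1 block at λ = 6: exp(t · [6]) = [e^(6t)].
  For a 2×2 Jordan block J_2(6): exp(t · J_2(6)) = e^(6t)·(I + t·N), where N is the 2×2 nilpotent shift.

After assembling e^{tJ} and conjugating by P, we get:

e^{tA} =
  [t*exp(6*t) + exp(6*t), -t*exp(6*t), 0]
  [t*exp(6*t), -t*exp(6*t) + exp(6*t), 0]
  [0, 0, exp(6*t)]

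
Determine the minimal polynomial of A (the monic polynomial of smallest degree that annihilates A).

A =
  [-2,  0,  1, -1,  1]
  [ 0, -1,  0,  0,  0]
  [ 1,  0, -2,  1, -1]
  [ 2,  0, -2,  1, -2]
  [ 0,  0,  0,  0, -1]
x^2 + 2*x + 1

The characteristic polynomial is χ_A(x) = (x + 1)^5, so the eigenvalues are known. The minimal polynomial is
  m_A(x) = Π_λ (x − λ)^{k_λ}
where k_λ is the size of the *largest* Jordan block for λ (equivalently, the smallest k with (A − λI)^k v = 0 for every generalised eigenvector v of λ).

  λ = -1: largest Jordan block has size 2, contributing (x + 1)^2

So m_A(x) = (x + 1)^2 = x^2 + 2*x + 1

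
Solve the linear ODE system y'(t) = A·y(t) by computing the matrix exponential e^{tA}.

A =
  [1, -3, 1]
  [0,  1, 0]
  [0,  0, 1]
e^{tA} =
  [exp(t), -3*t*exp(t), t*exp(t)]
  [0, exp(t), 0]
  [0, 0, exp(t)]

Strategy: write A = P · J · P⁻¹ where J is a Jordan canonical form, so e^{tA} = P · e^{tJ} · P⁻¹, and e^{tJ} can be computed block-by-block.

A has Jordan form
J =
  [1, 1, 0]
  [0, 1, 0]
  [0, 0, 1]
(up to reordering of blocks).

Per-block formulas:
  For a 1×1 block at λ = 1: exp(t · [1]) = [e^(1t)].
  For a 2×2 Jordan block J_2(1): exp(t · J_2(1)) = e^(1t)·(I + t·N), where N is the 2×2 nilpotent shift.

After assembling e^{tJ} and conjugating by P, we get:

e^{tA} =
  [exp(t), -3*t*exp(t), t*exp(t)]
  [0, exp(t), 0]
  [0, 0, exp(t)]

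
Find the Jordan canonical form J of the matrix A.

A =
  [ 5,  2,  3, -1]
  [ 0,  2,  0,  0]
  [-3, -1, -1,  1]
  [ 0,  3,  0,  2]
J_2(2) ⊕ J_2(2)

The characteristic polynomial is
  det(x·I − A) = x^4 - 8*x^3 + 24*x^2 - 32*x + 16 = (x - 2)^4

Eigenvalues and multiplicities (the geometric multiplicity of λ is n − rank(A − λI), which equals the number of Jordan blocks for λ):
  λ = 2: algebraic multiplicity = 4, geometric multiplicity = 2

Determining the block sizes for each eigenvalue:
  λ = 2: with am = 4 and gm = 2, the partition is not yet determined (e.g. several partitions of 4 into 2 parts exist). Let N = A − (2)·I. Computing rank(N^1) = 2, rank(N^2) = 0; the number of blocks of size ≥ j is rank(N^{j−1}) − rank(N^j), giving [2, 2]. So we have 2 block(s) of size 2 → block sizes [2, 2]

Assembling the blocks gives a Jordan form
J =
  [2, 1, 0, 0]
  [0, 2, 0, 0]
  [0, 0, 2, 1]
  [0, 0, 0, 2]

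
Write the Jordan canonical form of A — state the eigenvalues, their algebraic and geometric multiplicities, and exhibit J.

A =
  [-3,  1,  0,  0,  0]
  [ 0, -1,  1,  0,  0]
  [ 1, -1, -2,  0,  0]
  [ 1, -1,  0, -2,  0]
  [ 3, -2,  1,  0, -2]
J_3(-2) ⊕ J_1(-2) ⊕ J_1(-2)

The characteristic polynomial is
  det(x·I − A) = x^5 + 10*x^4 + 40*x^3 + 80*x^2 + 80*x + 32 = (x + 2)^5

Eigenvalues and multiplicities (the geometric multiplicity of λ is n − rank(A − λI), which equals the number of Jordan blocks for λ):
  λ = -2: algebraic multiplicity = 5, geometric multiplicity = 3

Determining the block sizes for each eigenvalue:
  λ = -2: with am = 5 and gm = 3, the partition is not yet determined (e.g. several partitions of 5 into 3 parts exist). Let N = A − (-2)·I. Computing rank(N^1) = 2, rank(N^2) = 1, rank(N^3) = 0; the number of blocks of size ≥ j is rank(N^{j−1}) − rank(N^j), giving [3, 1, 1]. So we have 1 block(s) of size 3, 2 block(s) of size 1 → block sizes [3, 1, 1]

Assembling the blocks gives a Jordan form
J =
  [-2,  1,  0,  0,  0]
  [ 0, -2,  1,  0,  0]
  [ 0,  0, -2,  0,  0]
  [ 0,  0,  0, -2,  0]
  [ 0,  0,  0,  0, -2]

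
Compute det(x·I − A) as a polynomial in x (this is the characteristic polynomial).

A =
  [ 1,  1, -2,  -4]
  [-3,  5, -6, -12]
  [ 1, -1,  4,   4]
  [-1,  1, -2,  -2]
x^4 - 8*x^3 + 24*x^2 - 32*x + 16

Expanding det(x·I − A) (e.g. by cofactor expansion or by noting that A is similar to its Jordan form J, which has the same characteristic polynomial as A) gives
  χ_A(x) = x^4 - 8*x^3 + 24*x^2 - 32*x + 16
which factors as (x - 2)^4. The eigenvalues (with algebraic multiplicities) are λ = 2 with multiplicity 4.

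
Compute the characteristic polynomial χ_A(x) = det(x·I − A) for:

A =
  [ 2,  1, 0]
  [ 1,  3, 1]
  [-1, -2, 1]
x^3 - 6*x^2 + 12*x - 8

Expanding det(x·I − A) (e.g. by cofactor expansion or by noting that A is similar to its Jordan form J, which has the same characteristic polynomial as A) gives
  χ_A(x) = x^3 - 6*x^2 + 12*x - 8
which factors as (x - 2)^3. The eigenvalues (with algebraic multiplicities) are λ = 2 with multiplicity 3.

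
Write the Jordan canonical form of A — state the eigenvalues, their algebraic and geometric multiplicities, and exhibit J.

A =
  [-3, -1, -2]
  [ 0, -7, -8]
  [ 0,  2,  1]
J_2(-3) ⊕ J_1(-3)

The characteristic polynomial is
  det(x·I − A) = x^3 + 9*x^2 + 27*x + 27 = (x + 3)^3

Eigenvalues and multiplicities (the geometric multiplicity of λ is n − rank(A − λI), which equals the number of Jordan blocks for λ):
  λ = -3: algebraic multiplicity = 3, geometric multiplicity = 2

Determining the block sizes for each eigenvalue:
  λ = -3: 2 blocks summing to 3 forces exactly one block of size 2 and the rest size 1 → block sizes [2, 1]

Assembling the blocks gives a Jordan form
J =
  [-3,  1,  0]
  [ 0, -3,  0]
  [ 0,  0, -3]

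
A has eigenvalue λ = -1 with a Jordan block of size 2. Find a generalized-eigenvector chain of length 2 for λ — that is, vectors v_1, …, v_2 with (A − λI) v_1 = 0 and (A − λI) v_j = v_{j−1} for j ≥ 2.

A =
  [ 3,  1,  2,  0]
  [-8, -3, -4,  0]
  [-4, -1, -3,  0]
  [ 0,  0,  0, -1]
A Jordan chain for λ = -1 of length 2:
v_1 = (4, -8, -4, 0)ᵀ
v_2 = (1, 0, 0, 0)ᵀ

Let N = A − (-1)·I. We want v_2 with N^2 v_2 = 0 but N^1 v_2 ≠ 0; then v_{j-1} := N · v_j for j = 2, …, 2.

Pick v_2 = (1, 0, 0, 0)ᵀ.
Then v_1 = N · v_2 = (4, -8, -4, 0)ᵀ.

Sanity check: (A − (-1)·I) v_1 = (0, 0, 0, 0)ᵀ = 0. ✓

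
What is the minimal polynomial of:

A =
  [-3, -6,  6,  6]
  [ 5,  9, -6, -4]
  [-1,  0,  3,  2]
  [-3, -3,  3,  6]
x^3 - 12*x^2 + 45*x - 54

The characteristic polynomial is χ_A(x) = (x - 6)*(x - 3)^3, so the eigenvalues are known. The minimal polynomial is
  m_A(x) = Π_λ (x − λ)^{k_λ}
where k_λ is the size of the *largest* Jordan block for λ (equivalently, the smallest k with (A − λI)^k v = 0 for every generalised eigenvector v of λ).

  λ = 3: largest Jordan block has size 2, contributing (x − 3)^2
  λ = 6: largest Jordan block has size 1, contributing (x − 6)

So m_A(x) = (x - 6)*(x - 3)^2 = x^3 - 12*x^2 + 45*x - 54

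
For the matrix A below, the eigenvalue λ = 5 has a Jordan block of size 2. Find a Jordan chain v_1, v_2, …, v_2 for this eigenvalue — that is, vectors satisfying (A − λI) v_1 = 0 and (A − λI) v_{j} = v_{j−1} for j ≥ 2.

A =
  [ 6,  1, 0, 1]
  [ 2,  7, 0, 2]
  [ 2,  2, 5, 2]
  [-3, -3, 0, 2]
A Jordan chain for λ = 5 of length 2:
v_1 = (1, 2, 2, -3)ᵀ
v_2 = (1, 0, 0, 0)ᵀ

Let N = A − (5)·I. We want v_2 with N^2 v_2 = 0 but N^1 v_2 ≠ 0; then v_{j-1} := N · v_j for j = 2, …, 2.

Pick v_2 = (1, 0, 0, 0)ᵀ.
Then v_1 = N · v_2 = (1, 2, 2, -3)ᵀ.

Sanity check: (A − (5)·I) v_1 = (0, 0, 0, 0)ᵀ = 0. ✓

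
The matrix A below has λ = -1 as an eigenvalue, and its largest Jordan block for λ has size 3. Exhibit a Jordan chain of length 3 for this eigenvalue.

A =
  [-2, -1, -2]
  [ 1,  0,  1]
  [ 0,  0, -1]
A Jordan chain for λ = -1 of length 3:
v_1 = (1, -1, 0)ᵀ
v_2 = (-2, 1, 0)ᵀ
v_3 = (0, 0, 1)ᵀ

Let N = A − (-1)·I. We want v_3 with N^3 v_3 = 0 but N^2 v_3 ≠ 0; then v_{j-1} := N · v_j for j = 3, …, 2.

Pick v_3 = (0, 0, 1)ᵀ.
Then v_2 = N · v_3 = (-2, 1, 0)ᵀ.
Then v_1 = N · v_2 = (1, -1, 0)ᵀ.

Sanity check: (A − (-1)·I) v_1 = (0, 0, 0)ᵀ = 0. ✓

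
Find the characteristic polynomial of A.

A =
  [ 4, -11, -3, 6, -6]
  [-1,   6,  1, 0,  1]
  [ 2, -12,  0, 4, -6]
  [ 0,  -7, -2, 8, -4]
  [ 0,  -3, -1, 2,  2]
x^5 - 20*x^4 + 160*x^3 - 640*x^2 + 1280*x - 1024

Expanding det(x·I − A) (e.g. by cofactor expansion or by noting that A is similar to its Jordan form J, which has the same characteristic polynomial as A) gives
  χ_A(x) = x^5 - 20*x^4 + 160*x^3 - 640*x^2 + 1280*x - 1024
which factors as (x - 4)^5. The eigenvalues (with algebraic multiplicities) are λ = 4 with multiplicity 5.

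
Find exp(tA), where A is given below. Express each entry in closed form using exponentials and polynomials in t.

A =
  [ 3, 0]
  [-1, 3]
e^{tA} =
  [exp(3*t), 0]
  [-t*exp(3*t), exp(3*t)]

Strategy: write A = P · J · P⁻¹ where J is a Jordan canonical form, so e^{tA} = P · e^{tJ} · P⁻¹, and e^{tJ} can be computed block-by-block.

A has Jordan form
J =
  [3, 1]
  [0, 3]
(up to reordering of blocks).

Per-block formulas:
  For a 2×2 Jordan block J_2(3): exp(t · J_2(3)) = e^(3t)·(I + t·N), where N is the 2×2 nilpotent shift.

After assembling e^{tJ} and conjugating by P, we get:

e^{tA} =
  [exp(3*t), 0]
  [-t*exp(3*t), exp(3*t)]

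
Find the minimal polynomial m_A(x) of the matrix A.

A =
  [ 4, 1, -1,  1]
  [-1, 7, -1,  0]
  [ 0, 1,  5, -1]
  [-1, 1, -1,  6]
x^2 - 11*x + 30

The characteristic polynomial is χ_A(x) = (x - 6)^2*(x - 5)^2, so the eigenvalues are known. The minimal polynomial is
  m_A(x) = Π_λ (x − λ)^{k_λ}
where k_λ is the size of the *largest* Jordan block for λ (equivalently, the smallest k with (A − λI)^k v = 0 for every generalised eigenvector v of λ).

  λ = 5: largest Jordan block has size 1, contributing (x − 5)
  λ = 6: largest Jordan block has size 1, contributing (x − 6)

So m_A(x) = (x - 6)*(x - 5) = x^2 - 11*x + 30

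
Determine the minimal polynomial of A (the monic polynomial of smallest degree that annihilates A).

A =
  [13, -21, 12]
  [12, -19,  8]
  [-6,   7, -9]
x^2 + 10*x + 25

The characteristic polynomial is χ_A(x) = (x + 5)^3, so the eigenvalues are known. The minimal polynomial is
  m_A(x) = Π_λ (x − λ)^{k_λ}
where k_λ is the size of the *largest* Jordan block for λ (equivalently, the smallest k with (A − λI)^k v = 0 for every generalised eigenvector v of λ).

  λ = -5: largest Jordan block has size 2, contributing (x + 5)^2

So m_A(x) = (x + 5)^2 = x^2 + 10*x + 25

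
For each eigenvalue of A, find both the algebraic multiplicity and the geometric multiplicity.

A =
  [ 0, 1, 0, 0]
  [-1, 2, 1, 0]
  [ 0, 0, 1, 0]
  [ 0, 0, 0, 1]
λ = 1: alg = 4, geom = 2

Step 1 — factor the characteristic polynomial to read off the algebraic multiplicities:
  χ_A(x) = (x - 1)^4

Step 2 — compute geometric multiplicities via the rank-nullity identity g(λ) = n − rank(A − λI):
  rank(A − (1)·I) = 2, so dim ker(A − (1)·I) = n − 2 = 2

Summary:
  λ = 1: algebraic multiplicity = 4, geometric multiplicity = 2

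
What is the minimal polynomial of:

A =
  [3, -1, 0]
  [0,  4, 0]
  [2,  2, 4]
x^2 - 7*x + 12

The characteristic polynomial is χ_A(x) = (x - 4)^2*(x - 3), so the eigenvalues are known. The minimal polynomial is
  m_A(x) = Π_λ (x − λ)^{k_λ}
where k_λ is the size of the *largest* Jordan block for λ (equivalently, the smallest k with (A − λI)^k v = 0 for every generalised eigenvector v of λ).

  λ = 3: largest Jordan block has size 1, contributing (x − 3)
  λ = 4: largest Jordan block has size 1, contributing (x − 4)

So m_A(x) = (x - 4)*(x - 3) = x^2 - 7*x + 12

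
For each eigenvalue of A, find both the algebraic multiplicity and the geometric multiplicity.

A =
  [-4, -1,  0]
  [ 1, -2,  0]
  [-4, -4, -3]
λ = -3: alg = 3, geom = 2

Step 1 — factor the characteristic polynomial to read off the algebraic multiplicities:
  χ_A(x) = (x + 3)^3

Step 2 — compute geometric multiplicities via the rank-nullity identity g(λ) = n − rank(A − λI):
  rank(A − (-3)·I) = 1, so dim ker(A − (-3)·I) = n − 1 = 2

Summary:
  λ = -3: algebraic multiplicity = 3, geometric multiplicity = 2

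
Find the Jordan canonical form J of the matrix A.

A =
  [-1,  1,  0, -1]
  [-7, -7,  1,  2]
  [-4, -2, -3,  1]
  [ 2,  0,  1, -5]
J_2(-4) ⊕ J_2(-4)

The characteristic polynomial is
  det(x·I − A) = x^4 + 16*x^3 + 96*x^2 + 256*x + 256 = (x + 4)^4

Eigenvalues and multiplicities (the geometric multiplicity of λ is n − rank(A − λI), which equals the number of Jordan blocks for λ):
  λ = -4: algebraic multiplicity = 4, geometric multiplicity = 2

Determining the block sizes for each eigenvalue:
  λ = -4: with am = 4 and gm = 2, the partition is not yet determined (e.g. several partitions of 4 into 2 parts exist). Let N = A − (-4)·I. Computing rank(N^1) = 2, rank(N^2) = 0; the number of blocks of size ≥ j is rank(N^{j−1}) − rank(N^j), giving [2, 2]. So we have 2 block(s) of size 2 → block sizes [2, 2]

Assembling the blocks gives a Jordan form
J =
  [-4,  1,  0,  0]
  [ 0, -4,  0,  0]
  [ 0,  0, -4,  1]
  [ 0,  0,  0, -4]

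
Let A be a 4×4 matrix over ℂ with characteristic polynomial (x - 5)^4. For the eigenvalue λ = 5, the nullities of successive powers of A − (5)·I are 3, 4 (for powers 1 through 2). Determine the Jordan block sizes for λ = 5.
Block sizes for λ = 5: [2, 1, 1]

From the dimensions of kernels of powers, the number of Jordan blocks of size at least j is d_j − d_{j−1} where d_j = dim ker(N^j) (with d_0 = 0). Computing the differences gives [3, 1].
The number of blocks of size exactly k is (#blocks of size ≥ k) − (#blocks of size ≥ k + 1), so the partition is: 2 block(s) of size 1, 1 block(s) of size 2.
In nonincreasing order the block sizes are [2, 1, 1].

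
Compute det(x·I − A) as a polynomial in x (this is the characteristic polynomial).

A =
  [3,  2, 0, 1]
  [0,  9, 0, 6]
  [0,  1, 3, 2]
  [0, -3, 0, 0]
x^4 - 15*x^3 + 81*x^2 - 189*x + 162

Expanding det(x·I − A) (e.g. by cofactor expansion or by noting that A is similar to its Jordan form J, which has the same characteristic polynomial as A) gives
  χ_A(x) = x^4 - 15*x^3 + 81*x^2 - 189*x + 162
which factors as (x - 6)*(x - 3)^3. The eigenvalues (with algebraic multiplicities) are λ = 3 with multiplicity 3, λ = 6 with multiplicity 1.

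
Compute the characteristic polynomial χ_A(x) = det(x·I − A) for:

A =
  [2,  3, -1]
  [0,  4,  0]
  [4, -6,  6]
x^3 - 12*x^2 + 48*x - 64

Expanding det(x·I − A) (e.g. by cofactor expansion or by noting that A is similar to its Jordan form J, which has the same characteristic polynomial as A) gives
  χ_A(x) = x^3 - 12*x^2 + 48*x - 64
which factors as (x - 4)^3. The eigenvalues (with algebraic multiplicities) are λ = 4 with multiplicity 3.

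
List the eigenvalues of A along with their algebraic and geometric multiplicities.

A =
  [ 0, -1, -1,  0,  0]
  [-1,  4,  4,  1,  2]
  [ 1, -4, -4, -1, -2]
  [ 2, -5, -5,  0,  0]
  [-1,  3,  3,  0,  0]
λ = 0: alg = 5, geom = 2

Step 1 — factor the characteristic polynomial to read off the algebraic multiplicities:
  χ_A(x) = x^5

Step 2 — compute geometric multiplicities via the rank-nullity identity g(λ) = n − rank(A − λI):
  rank(A − (0)·I) = 3, so dim ker(A − (0)·I) = n − 3 = 2

Summary:
  λ = 0: algebraic multiplicity = 5, geometric multiplicity = 2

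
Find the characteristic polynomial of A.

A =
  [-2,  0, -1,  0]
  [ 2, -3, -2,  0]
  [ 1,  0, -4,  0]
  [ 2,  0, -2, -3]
x^4 + 12*x^3 + 54*x^2 + 108*x + 81

Expanding det(x·I − A) (e.g. by cofactor expansion or by noting that A is similar to its Jordan form J, which has the same characteristic polynomial as A) gives
  χ_A(x) = x^4 + 12*x^3 + 54*x^2 + 108*x + 81
which factors as (x + 3)^4. The eigenvalues (with algebraic multiplicities) are λ = -3 with multiplicity 4.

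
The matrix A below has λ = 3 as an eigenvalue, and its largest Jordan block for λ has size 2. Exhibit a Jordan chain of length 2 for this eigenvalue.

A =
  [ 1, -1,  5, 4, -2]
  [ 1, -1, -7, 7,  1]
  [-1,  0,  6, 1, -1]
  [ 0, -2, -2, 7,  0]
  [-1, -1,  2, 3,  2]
A Jordan chain for λ = 3 of length 2:
v_1 = (-2, 1, -1, 0, -1)ᵀ
v_2 = (1, 0, 0, 0, 0)ᵀ

Let N = A − (3)·I. We want v_2 with N^2 v_2 = 0 but N^1 v_2 ≠ 0; then v_{j-1} := N · v_j for j = 2, …, 2.

Pick v_2 = (1, 0, 0, 0, 0)ᵀ.
Then v_1 = N · v_2 = (-2, 1, -1, 0, -1)ᵀ.

Sanity check: (A − (3)·I) v_1 = (0, 0, 0, 0, 0)ᵀ = 0. ✓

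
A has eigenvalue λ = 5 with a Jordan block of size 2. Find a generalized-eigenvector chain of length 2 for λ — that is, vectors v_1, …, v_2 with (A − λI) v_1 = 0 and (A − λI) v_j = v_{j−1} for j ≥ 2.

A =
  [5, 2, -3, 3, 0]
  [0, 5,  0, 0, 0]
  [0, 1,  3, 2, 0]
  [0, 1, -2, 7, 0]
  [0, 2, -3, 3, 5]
A Jordan chain for λ = 5 of length 2:
v_1 = (2, 0, 1, 1, 2)ᵀ
v_2 = (0, 1, 0, 0, 0)ᵀ

Let N = A − (5)·I. We want v_2 with N^2 v_2 = 0 but N^1 v_2 ≠ 0; then v_{j-1} := N · v_j for j = 2, …, 2.

Pick v_2 = (0, 1, 0, 0, 0)ᵀ.
Then v_1 = N · v_2 = (2, 0, 1, 1, 2)ᵀ.

Sanity check: (A − (5)·I) v_1 = (0, 0, 0, 0, 0)ᵀ = 0. ✓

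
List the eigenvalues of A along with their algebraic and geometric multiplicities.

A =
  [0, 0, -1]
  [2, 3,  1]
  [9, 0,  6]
λ = 3: alg = 3, geom = 1

Step 1 — factor the characteristic polynomial to read off the algebraic multiplicities:
  χ_A(x) = (x - 3)^3

Step 2 — compute geometric multiplicities via the rank-nullity identity g(λ) = n − rank(A − λI):
  rank(A − (3)·I) = 2, so dim ker(A − (3)·I) = n − 2 = 1

Summary:
  λ = 3: algebraic multiplicity = 3, geometric multiplicity = 1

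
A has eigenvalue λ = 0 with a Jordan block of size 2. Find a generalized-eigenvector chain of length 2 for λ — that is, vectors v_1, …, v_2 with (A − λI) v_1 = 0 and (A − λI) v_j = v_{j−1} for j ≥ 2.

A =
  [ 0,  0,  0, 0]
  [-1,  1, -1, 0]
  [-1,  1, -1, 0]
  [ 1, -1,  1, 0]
A Jordan chain for λ = 0 of length 2:
v_1 = (0, -1, -1, 1)ᵀ
v_2 = (1, 0, 0, 0)ᵀ

Let N = A − (0)·I. We want v_2 with N^2 v_2 = 0 but N^1 v_2 ≠ 0; then v_{j-1} := N · v_j for j = 2, …, 2.

Pick v_2 = (1, 0, 0, 0)ᵀ.
Then v_1 = N · v_2 = (0, -1, -1, 1)ᵀ.

Sanity check: (A − (0)·I) v_1 = (0, 0, 0, 0)ᵀ = 0. ✓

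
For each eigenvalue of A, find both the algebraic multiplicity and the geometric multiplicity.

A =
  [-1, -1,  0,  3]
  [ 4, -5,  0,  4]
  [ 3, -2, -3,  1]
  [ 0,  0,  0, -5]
λ = -5: alg = 1, geom = 1; λ = -3: alg = 3, geom = 1

Step 1 — factor the characteristic polynomial to read off the algebraic multiplicities:
  χ_A(x) = (x + 3)^3*(x + 5)

Step 2 — compute geometric multiplicities via the rank-nullity identity g(λ) = n − rank(A − λI):
  rank(A − (-5)·I) = 3, so dim ker(A − (-5)·I) = n − 3 = 1
  rank(A − (-3)·I) = 3, so dim ker(A − (-3)·I) = n − 3 = 1

Summary:
  λ = -5: algebraic multiplicity = 1, geometric multiplicity = 1
  λ = -3: algebraic multiplicity = 3, geometric multiplicity = 1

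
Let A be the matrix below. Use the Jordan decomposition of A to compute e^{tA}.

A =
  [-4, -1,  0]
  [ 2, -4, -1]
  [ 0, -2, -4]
e^{tA} =
  [-t^2*exp(-4*t) + exp(-4*t), -t*exp(-4*t), t^2*exp(-4*t)/2]
  [2*t*exp(-4*t), exp(-4*t), -t*exp(-4*t)]
  [-2*t^2*exp(-4*t), -2*t*exp(-4*t), t^2*exp(-4*t) + exp(-4*t)]

Strategy: write A = P · J · P⁻¹ where J is a Jordan canonical form, so e^{tA} = P · e^{tJ} · P⁻¹, and e^{tJ} can be computed block-by-block.

A has Jordan form
J =
  [-4,  1,  0]
  [ 0, -4,  1]
  [ 0,  0, -4]
(up to reordering of blocks).

Per-block formulas:
  For a 3×3 Jordan block J_3(-4): exp(t · J_3(-4)) = e^(-4t)·(I + t·N + (t^2/2)·N^2), where N is the 3×3 nilpotent shift.

After assembling e^{tJ} and conjugating by P, we get:

e^{tA} =
  [-t^2*exp(-4*t) + exp(-4*t), -t*exp(-4*t), t^2*exp(-4*t)/2]
  [2*t*exp(-4*t), exp(-4*t), -t*exp(-4*t)]
  [-2*t^2*exp(-4*t), -2*t*exp(-4*t), t^2*exp(-4*t) + exp(-4*t)]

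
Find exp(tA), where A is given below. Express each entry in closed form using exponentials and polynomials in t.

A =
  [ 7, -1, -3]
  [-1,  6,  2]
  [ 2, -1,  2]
e^{tA} =
  [-t^2*exp(5*t)/2 + 2*t*exp(5*t) + exp(5*t), -t*exp(5*t), t^2*exp(5*t)/2 - 3*t*exp(5*t)]
  [t^2*exp(5*t)/2 - t*exp(5*t), t*exp(5*t) + exp(5*t), -t^2*exp(5*t)/2 + 2*t*exp(5*t)]
  [-t^2*exp(5*t)/2 + 2*t*exp(5*t), -t*exp(5*t), t^2*exp(5*t)/2 - 3*t*exp(5*t) + exp(5*t)]

Strategy: write A = P · J · P⁻¹ where J is a Jordan canonical form, so e^{tA} = P · e^{tJ} · P⁻¹, and e^{tJ} can be computed block-by-block.

A has Jordan form
J =
  [5, 1, 0]
  [0, 5, 1]
  [0, 0, 5]
(up to reordering of blocks).

Per-block formulas:
  For a 3×3 Jordan block J_3(5): exp(t · J_3(5)) = e^(5t)·(I + t·N + (t^2/2)·N^2), where N is the 3×3 nilpotent shift.

After assembling e^{tJ} and conjugating by P, we get:

e^{tA} =
  [-t^2*exp(5*t)/2 + 2*t*exp(5*t) + exp(5*t), -t*exp(5*t), t^2*exp(5*t)/2 - 3*t*exp(5*t)]
  [t^2*exp(5*t)/2 - t*exp(5*t), t*exp(5*t) + exp(5*t), -t^2*exp(5*t)/2 + 2*t*exp(5*t)]
  [-t^2*exp(5*t)/2 + 2*t*exp(5*t), -t*exp(5*t), t^2*exp(5*t)/2 - 3*t*exp(5*t) + exp(5*t)]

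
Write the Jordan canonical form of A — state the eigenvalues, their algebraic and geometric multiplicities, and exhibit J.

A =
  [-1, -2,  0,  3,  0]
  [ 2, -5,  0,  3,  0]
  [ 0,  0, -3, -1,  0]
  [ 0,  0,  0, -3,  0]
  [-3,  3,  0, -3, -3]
J_2(-3) ⊕ J_2(-3) ⊕ J_1(-3)

The characteristic polynomial is
  det(x·I − A) = x^5 + 15*x^4 + 90*x^3 + 270*x^2 + 405*x + 243 = (x + 3)^5

Eigenvalues and multiplicities (the geometric multiplicity of λ is n − rank(A − λI), which equals the number of Jordan blocks for λ):
  λ = -3: algebraic multiplicity = 5, geometric multiplicity = 3

Determining the block sizes for each eigenvalue:
  λ = -3: with am = 5 and gm = 3, the partition is not yet determined (e.g. several partitions of 5 into 3 parts exist). Let N = A − (-3)·I. Computing rank(N^1) = 2, rank(N^2) = 0; the number of blocks of size ≥ j is rank(N^{j−1}) − rank(N^j), giving [3, 2]. So we have 2 block(s) of size 2, 1 block(s) of size 1 → block sizes [2, 2, 1]

Assembling the blocks gives a Jordan form
J =
  [-3,  1,  0,  0,  0]
  [ 0, -3,  0,  0,  0]
  [ 0,  0, -3,  1,  0]
  [ 0,  0,  0, -3,  0]
  [ 0,  0,  0,  0, -3]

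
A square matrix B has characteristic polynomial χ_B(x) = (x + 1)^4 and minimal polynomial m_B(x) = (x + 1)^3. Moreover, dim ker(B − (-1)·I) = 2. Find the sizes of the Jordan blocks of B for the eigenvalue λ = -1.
Block sizes for λ = -1: [3, 1]

Step 1 — from the characteristic polynomial, algebraic multiplicity of λ = -1 is 4. From dim ker(B − (-1)·I) = 2, there are exactly 2 Jordan blocks for λ = -1.
Step 2 — from the minimal polynomial, the factor (x + 1)^3 tells us the largest block for λ = -1 has size 3.
Step 3 — with total size 4, 2 blocks, and largest block 3, the block sizes (in nonincreasing order) are [3, 1].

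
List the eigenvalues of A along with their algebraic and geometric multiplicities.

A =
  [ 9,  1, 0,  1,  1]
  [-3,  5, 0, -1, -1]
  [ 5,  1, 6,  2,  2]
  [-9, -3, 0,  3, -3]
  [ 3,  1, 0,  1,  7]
λ = 6: alg = 5, geom = 3

Step 1 — factor the characteristic polynomial to read off the algebraic multiplicities:
  χ_A(x) = (x - 6)^5

Step 2 — compute geometric multiplicities via the rank-nullity identity g(λ) = n − rank(A − λI):
  rank(A − (6)·I) = 2, so dim ker(A − (6)·I) = n − 2 = 3

Summary:
  λ = 6: algebraic multiplicity = 5, geometric multiplicity = 3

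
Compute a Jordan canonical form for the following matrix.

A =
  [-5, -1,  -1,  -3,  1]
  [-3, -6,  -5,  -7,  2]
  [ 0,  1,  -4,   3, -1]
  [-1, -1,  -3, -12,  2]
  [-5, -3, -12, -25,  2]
J_3(-5) ⊕ J_2(-5)

The characteristic polynomial is
  det(x·I − A) = x^5 + 25*x^4 + 250*x^3 + 1250*x^2 + 3125*x + 3125 = (x + 5)^5

Eigenvalues and multiplicities (the geometric multiplicity of λ is n − rank(A − λI), which equals the number of Jordan blocks for λ):
  λ = -5: algebraic multiplicity = 5, geometric multiplicity = 2

Determining the block sizes for each eigenvalue:
  λ = -5: with am = 5 and gm = 2, the partition is not yet determined (e.g. several partitions of 5 into 2 parts exist). Let N = A − (-5)·I. Computing rank(N^1) = 3, rank(N^2) = 1, rank(N^3) = 0; the number of blocks of size ≥ j is rank(N^{j−1}) − rank(N^j), giving [2, 2, 1]. So we have 1 block(s) of size 3, 1 block(s) of size 2 → block sizes [3, 2]

Assembling the blocks gives a Jordan form
J =
  [-5,  1,  0,  0,  0]
  [ 0, -5,  1,  0,  0]
  [ 0,  0, -5,  0,  0]
  [ 0,  0,  0, -5,  1]
  [ 0,  0,  0,  0, -5]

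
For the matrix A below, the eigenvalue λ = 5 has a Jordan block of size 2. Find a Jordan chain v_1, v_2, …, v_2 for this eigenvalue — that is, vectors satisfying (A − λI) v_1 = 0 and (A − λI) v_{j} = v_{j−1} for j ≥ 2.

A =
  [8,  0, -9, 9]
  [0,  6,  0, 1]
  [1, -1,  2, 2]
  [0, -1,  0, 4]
A Jordan chain for λ = 5 of length 2:
v_1 = (3, 0, 1, 0)ᵀ
v_2 = (1, 0, 0, 0)ᵀ

Let N = A − (5)·I. We want v_2 with N^2 v_2 = 0 but N^1 v_2 ≠ 0; then v_{j-1} := N · v_j for j = 2, …, 2.

Pick v_2 = (1, 0, 0, 0)ᵀ.
Then v_1 = N · v_2 = (3, 0, 1, 0)ᵀ.

Sanity check: (A − (5)·I) v_1 = (0, 0, 0, 0)ᵀ = 0. ✓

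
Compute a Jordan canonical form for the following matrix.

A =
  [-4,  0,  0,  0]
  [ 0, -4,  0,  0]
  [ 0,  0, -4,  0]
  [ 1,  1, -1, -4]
J_2(-4) ⊕ J_1(-4) ⊕ J_1(-4)

The characteristic polynomial is
  det(x·I − A) = x^4 + 16*x^3 + 96*x^2 + 256*x + 256 = (x + 4)^4

Eigenvalues and multiplicities (the geometric multiplicity of λ is n − rank(A − λI), which equals the number of Jordan blocks for λ):
  λ = -4: algebraic multiplicity = 4, geometric multiplicity = 3

Determining the block sizes for each eigenvalue:
  λ = -4: 3 blocks summing to 4 forces exactly one block of size 2 and the rest size 1 → block sizes [2, 1, 1]

Assembling the blocks gives a Jordan form
J =
  [-4,  1,  0,  0]
  [ 0, -4,  0,  0]
  [ 0,  0, -4,  0]
  [ 0,  0,  0, -4]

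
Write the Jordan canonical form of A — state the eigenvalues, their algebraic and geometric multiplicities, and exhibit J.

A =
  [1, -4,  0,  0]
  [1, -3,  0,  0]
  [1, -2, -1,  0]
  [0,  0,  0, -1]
J_2(-1) ⊕ J_1(-1) ⊕ J_1(-1)

The characteristic polynomial is
  det(x·I − A) = x^4 + 4*x^3 + 6*x^2 + 4*x + 1 = (x + 1)^4

Eigenvalues and multiplicities (the geometric multiplicity of λ is n − rank(A − λI), which equals the number of Jordan blocks for λ):
  λ = -1: algebraic multiplicity = 4, geometric multiplicity = 3

Determining the block sizes for each eigenvalue:
  λ = -1: 3 blocks summing to 4 forces exactly one block of size 2 and the rest size 1 → block sizes [2, 1, 1]

Assembling the blocks gives a Jordan form
J =
  [-1,  1,  0,  0]
  [ 0, -1,  0,  0]
  [ 0,  0, -1,  0]
  [ 0,  0,  0, -1]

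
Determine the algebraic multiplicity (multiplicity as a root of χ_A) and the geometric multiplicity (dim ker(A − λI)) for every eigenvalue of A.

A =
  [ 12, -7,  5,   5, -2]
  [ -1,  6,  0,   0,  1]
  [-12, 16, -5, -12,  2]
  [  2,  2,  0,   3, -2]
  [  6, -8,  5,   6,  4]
λ = 0: alg = 1, geom = 1; λ = 5: alg = 4, geom = 2

Step 1 — factor the characteristic polynomial to read off the algebraic multiplicities:
  χ_A(x) = x*(x - 5)^4

Step 2 — compute geometric multiplicities via the rank-nullity identity g(λ) = n − rank(A − λI):
  rank(A − (0)·I) = 4, so dim ker(A − (0)·I) = n − 4 = 1
  rank(A − (5)·I) = 3, so dim ker(A − (5)·I) = n − 3 = 2

Summary:
  λ = 0: algebraic multiplicity = 1, geometric multiplicity = 1
  λ = 5: algebraic multiplicity = 4, geometric multiplicity = 2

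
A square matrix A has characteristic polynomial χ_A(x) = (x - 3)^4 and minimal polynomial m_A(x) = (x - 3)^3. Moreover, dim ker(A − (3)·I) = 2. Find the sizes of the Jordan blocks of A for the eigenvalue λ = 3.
Block sizes for λ = 3: [3, 1]

Step 1 — from the characteristic polynomial, algebraic multiplicity of λ = 3 is 4. From dim ker(A − (3)·I) = 2, there are exactly 2 Jordan blocks for λ = 3.
Step 2 — from the minimal polynomial, the factor (x − 3)^3 tells us the largest block for λ = 3 has size 3.
Step 3 — with total size 4, 2 blocks, and largest block 3, the block sizes (in nonincreasing order) are [3, 1].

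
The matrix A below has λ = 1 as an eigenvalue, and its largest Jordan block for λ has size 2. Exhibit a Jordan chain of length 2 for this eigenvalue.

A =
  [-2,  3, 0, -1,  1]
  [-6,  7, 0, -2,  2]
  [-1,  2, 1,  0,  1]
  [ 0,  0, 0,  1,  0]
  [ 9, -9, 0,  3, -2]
A Jordan chain for λ = 1 of length 2:
v_1 = (-3, -6, -1, 0, 9)ᵀ
v_2 = (1, 0, 0, 0, 0)ᵀ

Let N = A − (1)·I. We want v_2 with N^2 v_2 = 0 but N^1 v_2 ≠ 0; then v_{j-1} := N · v_j for j = 2, …, 2.

Pick v_2 = (1, 0, 0, 0, 0)ᵀ.
Then v_1 = N · v_2 = (-3, -6, -1, 0, 9)ᵀ.

Sanity check: (A − (1)·I) v_1 = (0, 0, 0, 0, 0)ᵀ = 0. ✓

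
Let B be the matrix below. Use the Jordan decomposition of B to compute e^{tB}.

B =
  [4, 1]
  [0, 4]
e^{tB} =
  [exp(4*t), t*exp(4*t)]
  [0, exp(4*t)]

Strategy: write B = P · J · P⁻¹ where J is a Jordan canonical form, so e^{tB} = P · e^{tJ} · P⁻¹, and e^{tJ} can be computed block-by-block.

B has Jordan form
J =
  [4, 1]
  [0, 4]
(up to reordering of blocks).

Per-block formulas:
  For a 2×2 Jordan block J_2(4): exp(t · J_2(4)) = e^(4t)·(I + t·N), where N is the 2×2 nilpotent shift.

After assembling e^{tJ} and conjugating by P, we get:

e^{tB} =
  [exp(4*t), t*exp(4*t)]
  [0, exp(4*t)]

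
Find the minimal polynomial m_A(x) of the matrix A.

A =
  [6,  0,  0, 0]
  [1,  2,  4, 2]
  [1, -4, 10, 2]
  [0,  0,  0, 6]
x^2 - 12*x + 36

The characteristic polynomial is χ_A(x) = (x - 6)^4, so the eigenvalues are known. The minimal polynomial is
  m_A(x) = Π_λ (x − λ)^{k_λ}
where k_λ is the size of the *largest* Jordan block for λ (equivalently, the smallest k with (A − λI)^k v = 0 for every generalised eigenvector v of λ).

  λ = 6: largest Jordan block has size 2, contributing (x − 6)^2

So m_A(x) = (x - 6)^2 = x^2 - 12*x + 36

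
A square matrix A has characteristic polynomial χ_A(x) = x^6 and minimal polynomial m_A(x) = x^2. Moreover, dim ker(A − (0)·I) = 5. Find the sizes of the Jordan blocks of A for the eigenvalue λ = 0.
Block sizes for λ = 0: [2, 1, 1, 1, 1]

Step 1 — from the characteristic polynomial, algebraic multiplicity of λ = 0 is 6. From dim ker(A − (0)·I) = 5, there are exactly 5 Jordan blocks for λ = 0.
Step 2 — from the minimal polynomial, the factor (x − 0)^2 tells us the largest block for λ = 0 has size 2.
Step 3 — with total size 6, 5 blocks, and largest block 2, the block sizes (in nonincreasing order) are [2, 1, 1, 1, 1].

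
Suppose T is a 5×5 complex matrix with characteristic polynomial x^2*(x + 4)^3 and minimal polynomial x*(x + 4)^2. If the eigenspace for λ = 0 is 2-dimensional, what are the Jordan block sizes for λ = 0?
Block sizes for λ = 0: [1, 1]

Step 1 — from the characteristic polynomial, algebraic multiplicity of λ = 0 is 2. From dim ker(T − (0)·I) = 2, there are exactly 2 Jordan blocks for λ = 0.
Step 2 — from the minimal polynomial, the factor (x − 0) tells us the largest block for λ = 0 has size 1.
Step 3 — with total size 2, 2 blocks, and largest block 1, the block sizes (in nonincreasing order) are [1, 1].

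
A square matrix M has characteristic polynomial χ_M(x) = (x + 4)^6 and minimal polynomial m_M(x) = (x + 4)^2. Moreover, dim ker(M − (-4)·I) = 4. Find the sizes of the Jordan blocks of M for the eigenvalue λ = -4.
Block sizes for λ = -4: [2, 2, 1, 1]

Step 1 — from the characteristic polynomial, algebraic multiplicity of λ = -4 is 6. From dim ker(M − (-4)·I) = 4, there are exactly 4 Jordan blocks for λ = -4.
Step 2 — from the minimal polynomial, the factor (x + 4)^2 tells us the largest block for λ = -4 has size 2.
Step 3 — with total size 6, 4 blocks, and largest block 2, the block sizes (in nonincreasing order) are [2, 2, 1, 1].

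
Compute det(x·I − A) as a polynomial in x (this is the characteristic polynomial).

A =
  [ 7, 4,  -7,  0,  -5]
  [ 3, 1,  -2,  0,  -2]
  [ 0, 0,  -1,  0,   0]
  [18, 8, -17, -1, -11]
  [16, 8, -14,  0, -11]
x^5 + 5*x^4 + 10*x^3 + 10*x^2 + 5*x + 1

Expanding det(x·I − A) (e.g. by cofactor expansion or by noting that A is similar to its Jordan form J, which has the same characteristic polynomial as A) gives
  χ_A(x) = x^5 + 5*x^4 + 10*x^3 + 10*x^2 + 5*x + 1
which factors as (x + 1)^5. The eigenvalues (with algebraic multiplicities) are λ = -1 with multiplicity 5.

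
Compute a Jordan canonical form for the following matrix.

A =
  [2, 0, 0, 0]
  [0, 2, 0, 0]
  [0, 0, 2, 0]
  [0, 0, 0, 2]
J_1(2) ⊕ J_1(2) ⊕ J_1(2) ⊕ J_1(2)

The characteristic polynomial is
  det(x·I − A) = x^4 - 8*x^3 + 24*x^2 - 32*x + 16 = (x - 2)^4

Eigenvalues and multiplicities (the geometric multiplicity of λ is n − rank(A − λI), which equals the number of Jordan blocks for λ):
  λ = 2: algebraic multiplicity = 4, geometric multiplicity = 4

Determining the block sizes for each eigenvalue:
  λ = 2: gm = am = 4, so every block has size 1 → block sizes [1, 1, 1, 1]

Assembling the blocks gives a Jordan form
J =
  [2, 0, 0, 0]
  [0, 2, 0, 0]
  [0, 0, 2, 0]
  [0, 0, 0, 2]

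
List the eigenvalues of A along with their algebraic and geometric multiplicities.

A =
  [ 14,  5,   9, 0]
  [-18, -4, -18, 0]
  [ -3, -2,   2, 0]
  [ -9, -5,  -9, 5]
λ = 2: alg = 1, geom = 1; λ = 5: alg = 3, geom = 2

Step 1 — factor the characteristic polynomial to read off the algebraic multiplicities:
  χ_A(x) = (x - 5)^3*(x - 2)

Step 2 — compute geometric multiplicities via the rank-nullity identity g(λ) = n − rank(A − λI):
  rank(A − (2)·I) = 3, so dim ker(A − (2)·I) = n − 3 = 1
  rank(A − (5)·I) = 2, so dim ker(A − (5)·I) = n − 2 = 2

Summary:
  λ = 2: algebraic multiplicity = 1, geometric multiplicity = 1
  λ = 5: algebraic multiplicity = 3, geometric multiplicity = 2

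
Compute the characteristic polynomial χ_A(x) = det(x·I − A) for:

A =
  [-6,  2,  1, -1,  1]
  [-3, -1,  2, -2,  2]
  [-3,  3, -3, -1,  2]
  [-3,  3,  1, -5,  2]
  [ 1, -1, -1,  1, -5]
x^5 + 20*x^4 + 160*x^3 + 640*x^2 + 1280*x + 1024

Expanding det(x·I − A) (e.g. by cofactor expansion or by noting that A is similar to its Jordan form J, which has the same characteristic polynomial as A) gives
  χ_A(x) = x^5 + 20*x^4 + 160*x^3 + 640*x^2 + 1280*x + 1024
which factors as (x + 4)^5. The eigenvalues (with algebraic multiplicities) are λ = -4 with multiplicity 5.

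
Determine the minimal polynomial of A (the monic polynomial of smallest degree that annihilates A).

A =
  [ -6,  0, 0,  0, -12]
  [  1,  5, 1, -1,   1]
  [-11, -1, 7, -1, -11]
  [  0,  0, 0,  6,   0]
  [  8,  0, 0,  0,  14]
x^3 - 14*x^2 + 60*x - 72

The characteristic polynomial is χ_A(x) = (x - 6)^4*(x - 2), so the eigenvalues are known. The minimal polynomial is
  m_A(x) = Π_λ (x − λ)^{k_λ}
where k_λ is the size of the *largest* Jordan block for λ (equivalently, the smallest k with (A − λI)^k v = 0 for every generalised eigenvector v of λ).

  λ = 2: largest Jordan block has size 1, contributing (x − 2)
  λ = 6: largest Jordan block has size 2, contributing (x − 6)^2

So m_A(x) = (x - 6)^2*(x - 2) = x^3 - 14*x^2 + 60*x - 72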